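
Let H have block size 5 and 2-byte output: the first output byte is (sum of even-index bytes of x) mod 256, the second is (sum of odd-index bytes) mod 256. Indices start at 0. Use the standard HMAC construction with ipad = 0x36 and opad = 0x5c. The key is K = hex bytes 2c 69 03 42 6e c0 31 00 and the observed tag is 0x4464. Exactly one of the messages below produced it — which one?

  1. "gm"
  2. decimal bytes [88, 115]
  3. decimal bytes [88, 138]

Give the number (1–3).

1

Key hex bytes 2c 69 03 42 6e c0 31 00 is 8 bytes > B = 5, so hash it first: H(key) = ce 6b, then zero-pad to 5 bytes: K' = ce 6b 00 00 00.
K' ⊕ ipad = f8 5d 36 36 36; K' ⊕ opad = 92 37 5c 5c 5c.
m1: inner = H(f8 5d 36 36 36 67 6d) = d1 fa; tag = H(92 37 5c 5c 5c d1 fa) = 4464 ← matches
m2: inner = H(f8 5d 36 36 36 58 73) = d7 eb; tag = H(92 37 5c 5c 5c d7 eb) = 356a
m3: inner = H(f8 5d 36 36 36 58 8a) = ee eb; tag = H(92 37 5c 5c 5c ee eb) = 3581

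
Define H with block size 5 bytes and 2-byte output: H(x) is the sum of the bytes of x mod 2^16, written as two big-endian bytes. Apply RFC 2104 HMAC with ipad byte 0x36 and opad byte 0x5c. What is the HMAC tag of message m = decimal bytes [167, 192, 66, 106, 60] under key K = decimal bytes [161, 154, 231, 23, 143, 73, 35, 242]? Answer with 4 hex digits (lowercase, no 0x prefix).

Key decimal bytes [161, 154, 231, 23, 143, 73, 35, 242] = a1 9a e7 17 8f 49 23 f2 is 8 bytes > B = 5, so hash it first: H(key) = 04 26, then zero-pad to 5 bytes: K' = 04 26 00 00 00.
K' ⊕ ipad = 32 10 36 36 36.  K' ⊕ opad = 58 7a 5c 5c 5c.
Inner input = (K'⊕ipad) ∥ m = 32 10 36 36 36 ∥ a7 c0 42 6a 3c.
Inner hash: sum = 50+16+54+54+54+167+192+66+106+60 = 819 → 03 33.
Outer input = (K'⊕opad) ∥ inner = 58 7a 5c 5c 5c ∥ 03 33.
Outer hash (tag): sum = 88+122+92+92+92+3+51 = 540 → 02 1c.

021c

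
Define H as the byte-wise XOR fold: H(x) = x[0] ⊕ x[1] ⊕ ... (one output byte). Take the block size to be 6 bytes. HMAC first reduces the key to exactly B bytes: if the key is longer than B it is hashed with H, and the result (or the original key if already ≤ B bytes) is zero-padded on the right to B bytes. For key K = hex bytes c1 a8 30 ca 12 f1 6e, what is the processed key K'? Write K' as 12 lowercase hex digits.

1e0000000000

|K| = 7 > B = 6, so first hash the key.
H(K): XOR c1⊕a8⊕30⊕ca⊕12⊕f1⊕6e = 1e.
Zero-pad H(K) = 1e to 6 bytes: K' = 1e 00 00 00 00 00.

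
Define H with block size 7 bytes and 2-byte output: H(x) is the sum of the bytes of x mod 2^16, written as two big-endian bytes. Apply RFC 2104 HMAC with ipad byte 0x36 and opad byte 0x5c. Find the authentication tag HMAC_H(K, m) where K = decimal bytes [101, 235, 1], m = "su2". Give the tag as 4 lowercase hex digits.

0319

Key decimal bytes [101, 235, 1] = 65 eb 01 is 3 bytes ≤ B = 7; zero-pad to 7 bytes: K' = 65 eb 01 00 00 00 00.
K' ⊕ ipad = 53 dd 37 36 36 36 36.  K' ⊕ opad = 39 b7 5d 5c 5c 5c 5c.
Inner input = (K'⊕ipad) ∥ m = 53 dd 37 36 36 36 36 ∥ 73 75 32.
Inner hash: sum = 83+221+55+54+54+54+54+115+117+50 = 857 → 03 59.
Outer input = (K'⊕opad) ∥ inner = 39 b7 5d 5c 5c 5c 5c ∥ 03 59.
Outer hash (tag): sum = 57+183+93+92+92+92+92+3+89 = 793 → 03 19.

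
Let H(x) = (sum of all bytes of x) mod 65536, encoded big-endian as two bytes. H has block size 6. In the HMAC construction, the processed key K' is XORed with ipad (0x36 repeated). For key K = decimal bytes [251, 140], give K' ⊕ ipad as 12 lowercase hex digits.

cdba36363636

Key decimal bytes [251, 140] = fb 8c is 2 bytes ≤ B = 6; zero-pad to 6 bytes: K' = fb 8c 00 00 00 00.
XOR each byte with 0x36: fb⊕36=cd, 8c⊕36=ba, 00⊕36=36, 00⊕36=36, 00⊕36=36, 00⊕36=36.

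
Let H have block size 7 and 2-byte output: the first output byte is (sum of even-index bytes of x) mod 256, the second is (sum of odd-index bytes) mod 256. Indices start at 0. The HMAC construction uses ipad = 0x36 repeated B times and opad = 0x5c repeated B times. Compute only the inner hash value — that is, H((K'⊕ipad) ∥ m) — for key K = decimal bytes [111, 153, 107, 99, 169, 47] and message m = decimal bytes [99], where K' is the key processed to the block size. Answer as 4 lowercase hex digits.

8b80

Key decimal bytes [111, 153, 107, 99, 169, 47] = 6f 99 6b 63 a9 2f is 6 bytes ≤ B = 7; zero-pad to 7 bytes: K' = 6f 99 6b 63 a9 2f 00.
K' ⊕ ipad = 59 af 5d 55 9f 19 36.
Inner input = 59 af 5d 55 9f 19 36 ∥ 63.
Inner hash: even-index sum = 395 mod 256 = 139; odd-index sum = 384 mod 256 = 128 → 8b 80.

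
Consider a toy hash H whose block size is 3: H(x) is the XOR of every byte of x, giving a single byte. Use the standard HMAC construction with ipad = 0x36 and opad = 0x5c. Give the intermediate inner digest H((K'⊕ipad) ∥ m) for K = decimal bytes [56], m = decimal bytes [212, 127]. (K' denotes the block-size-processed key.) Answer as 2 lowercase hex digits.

a5

Key decimal bytes [56] = 38 is 1 byte ≤ B = 3; zero-pad to 3 bytes: K' = 38 00 00.
K' ⊕ ipad = 0e 36 36.
Inner input = 0e 36 36 ∥ d4 7f.
Inner hash: XOR 0e⊕36⊕36⊕d4⊕7f = a5.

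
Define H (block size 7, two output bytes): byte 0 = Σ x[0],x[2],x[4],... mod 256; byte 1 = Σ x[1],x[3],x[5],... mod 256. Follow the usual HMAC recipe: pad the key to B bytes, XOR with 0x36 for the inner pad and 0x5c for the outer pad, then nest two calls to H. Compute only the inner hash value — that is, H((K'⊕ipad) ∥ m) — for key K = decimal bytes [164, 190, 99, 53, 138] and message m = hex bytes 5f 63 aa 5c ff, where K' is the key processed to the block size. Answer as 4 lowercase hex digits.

98c9

Key decimal bytes [164, 190, 99, 53, 138] = a4 be 63 35 8a is 5 bytes ≤ B = 7; zero-pad to 7 bytes: K' = a4 be 63 35 8a 00 00.
K' ⊕ ipad = 92 88 55 03 bc 36 36.
Inner input = 92 88 55 03 bc 36 36 ∥ 5f 63 aa 5c ff.
Inner hash: even-index sum = 664 mod 256 = 152; odd-index sum = 713 mod 256 = 201 → 98 c9.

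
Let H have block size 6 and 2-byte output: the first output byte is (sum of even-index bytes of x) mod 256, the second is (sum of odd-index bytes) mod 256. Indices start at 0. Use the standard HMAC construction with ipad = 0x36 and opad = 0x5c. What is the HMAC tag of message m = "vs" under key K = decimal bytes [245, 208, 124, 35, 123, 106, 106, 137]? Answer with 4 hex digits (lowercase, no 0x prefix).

Key decimal bytes [245, 208, 124, 35, 123, 106, 106, 137] = f5 d0 7c 23 7b 6a 6a 89 is 8 bytes > B = 6, so hash it first: H(key) = 56 e6, then zero-pad to 6 bytes: K' = 56 e6 00 00 00 00.
K' ⊕ ipad = 60 d0 36 36 36 36.  K' ⊕ opad = 0a ba 5c 5c 5c 5c.
Inner input = (K'⊕ipad) ∥ m = 60 d0 36 36 36 36 ∥ 76 73.
Inner hash: even-index sum = 322 mod 256 = 66; odd-index sum = 431 mod 256 = 175 → 42 af.
Outer input = (K'⊕opad) ∥ inner = 0a ba 5c 5c 5c 5c ∥ 42 af.
Outer hash (tag): even-index sum = 260 mod 256 = 4; odd-index sum = 545 mod 256 = 33 → 04 21.

0421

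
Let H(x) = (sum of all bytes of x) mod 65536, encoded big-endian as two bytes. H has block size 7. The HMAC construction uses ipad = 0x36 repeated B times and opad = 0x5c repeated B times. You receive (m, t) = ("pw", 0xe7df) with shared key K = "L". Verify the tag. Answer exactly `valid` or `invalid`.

invalid

Key "L" = 4c is 1 byte ≤ B = 7; zero-pad to 7 bytes: K' = 4c 00 00 00 00 00 00.
K' ⊕ ipad = 7a 36 36 36 36 36 36; K' ⊕ opad = 10 5c 5c 5c 5c 5c 5c.
Inner hash: sum = 122+54+54+54+54+54+54+112+119 = 677 → 02 a5.
Outer hash (recomputed tag): sum = 16+92+92+92+92+92+92+2+165 = 735 → 02 df.
Recomputed tag = 02df; claimed = e7df → mismatch.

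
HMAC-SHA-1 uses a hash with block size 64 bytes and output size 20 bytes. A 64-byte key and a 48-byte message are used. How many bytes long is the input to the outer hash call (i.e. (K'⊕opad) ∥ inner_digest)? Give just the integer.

Key is 64 ≤ 64 bytes, zero-padded: |K'| = 64.
Outer input = (K'⊕opad) ∥ H(inner) → 64 + 20 = 84 bytes.

84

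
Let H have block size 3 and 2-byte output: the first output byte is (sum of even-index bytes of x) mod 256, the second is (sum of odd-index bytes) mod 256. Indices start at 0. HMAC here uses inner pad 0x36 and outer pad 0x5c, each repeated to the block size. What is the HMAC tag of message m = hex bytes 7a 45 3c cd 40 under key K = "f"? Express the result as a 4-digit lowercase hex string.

c2f4

Key "f" = 66 is 1 byte ≤ B = 3; zero-pad to 3 bytes: K' = 66 00 00.
K' ⊕ ipad = 50 36 36.  K' ⊕ opad = 3a 5c 5c.
Inner input = (K'⊕ipad) ∥ m = 50 36 36 ∥ 7a 45 3c cd 40.
Inner hash: even-index sum = 408 mod 256 = 152; odd-index sum = 300 mod 256 = 44 → 98 2c.
Outer input = (K'⊕opad) ∥ inner = 3a 5c 5c ∥ 98 2c.
Outer hash (tag): even-index sum = 194 mod 256 = 194; odd-index sum = 244 mod 256 = 244 → c2 f4.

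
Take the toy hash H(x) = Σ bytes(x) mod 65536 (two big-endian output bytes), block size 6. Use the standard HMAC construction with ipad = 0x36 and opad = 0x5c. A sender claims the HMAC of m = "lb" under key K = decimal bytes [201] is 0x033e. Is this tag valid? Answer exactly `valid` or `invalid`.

valid

Key decimal bytes [201] = c9 is 1 byte ≤ B = 6; zero-pad to 6 bytes: K' = c9 00 00 00 00 00.
K' ⊕ ipad = ff 36 36 36 36 36; K' ⊕ opad = 95 5c 5c 5c 5c 5c.
Inner hash: sum = 255+54+54+54+54+54+108+98 = 731 → 02 db.
Outer hash (recomputed tag): sum = 149+92+92+92+92+92+2+219 = 830 → 03 3e.
Recomputed tag = 033e; claimed = 033e → match.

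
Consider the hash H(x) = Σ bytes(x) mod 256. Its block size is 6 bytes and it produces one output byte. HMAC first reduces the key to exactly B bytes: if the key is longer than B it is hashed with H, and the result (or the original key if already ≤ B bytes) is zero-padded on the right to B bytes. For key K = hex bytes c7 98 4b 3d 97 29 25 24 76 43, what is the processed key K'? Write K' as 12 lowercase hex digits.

|K| = 10 > B = 6, so first hash the key.
H(K): sum = 199+152+75+61+151+41+37+36+118+67 = 937; mod 256 = 169 → a9.
Zero-pad H(K) = a9 to 6 bytes: K' = a9 00 00 00 00 00.

a90000000000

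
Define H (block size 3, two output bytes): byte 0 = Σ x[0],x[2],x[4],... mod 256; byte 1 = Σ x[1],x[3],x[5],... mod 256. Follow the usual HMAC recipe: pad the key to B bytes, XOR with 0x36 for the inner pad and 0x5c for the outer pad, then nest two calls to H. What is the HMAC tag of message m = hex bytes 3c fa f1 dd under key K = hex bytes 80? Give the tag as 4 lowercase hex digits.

Key hex bytes 80 is 1 byte ≤ B = 3; zero-pad to 3 bytes: K' = 80 00 00.
K' ⊕ ipad = b6 36 36.  K' ⊕ opad = dc 5c 5c.
Inner input = (K'⊕ipad) ∥ m = b6 36 36 ∥ 3c fa f1 dd.
Inner hash: even-index sum = 707 mod 256 = 195; odd-index sum = 355 mod 256 = 99 → c3 63.
Outer input = (K'⊕opad) ∥ inner = dc 5c 5c ∥ c3 63.
Outer hash (tag): even-index sum = 411 mod 256 = 155; odd-index sum = 287 mod 256 = 31 → 9b 1f.

9b1f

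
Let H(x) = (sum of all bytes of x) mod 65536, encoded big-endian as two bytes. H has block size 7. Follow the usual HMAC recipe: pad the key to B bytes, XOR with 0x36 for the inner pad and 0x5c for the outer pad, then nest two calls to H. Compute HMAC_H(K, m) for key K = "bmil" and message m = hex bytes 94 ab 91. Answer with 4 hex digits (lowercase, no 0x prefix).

02c5

Key "bmil" = 62 6d 69 6c is 4 bytes ≤ B = 7; zero-pad to 7 bytes: K' = 62 6d 69 6c 00 00 00.
K' ⊕ ipad = 54 5b 5f 5a 36 36 36.  K' ⊕ opad = 3e 31 35 30 5c 5c 5c.
Inner input = (K'⊕ipad) ∥ m = 54 5b 5f 5a 36 36 36 ∥ 94 ab 91.
Inner hash: sum = 84+91+95+90+54+54+54+148+171+145 = 986 → 03 da.
Outer input = (K'⊕opad) ∥ inner = 3e 31 35 30 5c 5c 5c ∥ 03 da.
Outer hash (tag): sum = 62+49+53+48+92+92+92+3+218 = 709 → 02 c5.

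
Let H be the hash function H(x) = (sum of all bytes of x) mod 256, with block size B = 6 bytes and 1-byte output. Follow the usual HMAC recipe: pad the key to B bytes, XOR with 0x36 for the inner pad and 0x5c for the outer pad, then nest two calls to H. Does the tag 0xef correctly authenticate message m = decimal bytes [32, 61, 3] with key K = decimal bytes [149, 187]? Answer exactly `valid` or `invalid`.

Key decimal bytes [149, 187] = 95 bb is 2 bytes ≤ B = 6; zero-pad to 6 bytes: K' = 95 bb 00 00 00 00.
K' ⊕ ipad = a3 8d 36 36 36 36; K' ⊕ opad = c9 e7 5c 5c 5c 5c.
Inner hash: sum = 163+141+54+54+54+54+32+61+3 = 616; mod 256 = 104 → 68.
Outer hash (recomputed tag): sum = 201+231+92+92+92+92+104 = 904; mod 256 = 136 → 88.
Recomputed tag = 88; claimed = ef → mismatch.

invalid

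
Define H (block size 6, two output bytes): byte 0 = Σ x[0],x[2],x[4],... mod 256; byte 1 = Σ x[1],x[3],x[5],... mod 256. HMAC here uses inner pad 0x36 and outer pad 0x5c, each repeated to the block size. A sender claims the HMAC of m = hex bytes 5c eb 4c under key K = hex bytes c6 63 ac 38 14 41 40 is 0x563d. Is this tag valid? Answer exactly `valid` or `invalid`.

Key hex bytes c6 63 ac 38 14 41 40 is 7 bytes > B = 6, so hash it first: H(key) = c6 dc, then zero-pad to 6 bytes: K' = c6 dc 00 00 00 00.
K' ⊕ ipad = f0 ea 36 36 36 36; K' ⊕ opad = 9a 80 5c 5c 5c 5c.
Inner hash: even-index sum = 516 mod 256 = 4; odd-index sum = 577 mod 256 = 65 → 04 41.
Outer hash (recomputed tag): even-index sum = 342 mod 256 = 86; odd-index sum = 377 mod 256 = 121 → 56 79.
Recomputed tag = 5679; claimed = 563d → mismatch.

invalid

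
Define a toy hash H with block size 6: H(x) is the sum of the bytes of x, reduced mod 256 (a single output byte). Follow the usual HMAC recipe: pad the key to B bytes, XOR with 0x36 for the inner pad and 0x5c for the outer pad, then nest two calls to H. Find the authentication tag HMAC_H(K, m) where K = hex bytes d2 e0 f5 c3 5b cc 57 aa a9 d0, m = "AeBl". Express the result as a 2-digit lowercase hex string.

Key hex bytes d2 e0 f5 c3 5b cc 57 aa a9 d0 is 10 bytes > B = 6, so hash it first: H(key) = 0b, then zero-pad to 6 bytes: K' = 0b 00 00 00 00 00.
K' ⊕ ipad = 3d 36 36 36 36 36.  K' ⊕ opad = 57 5c 5c 5c 5c 5c.
Inner input = (K'⊕ipad) ∥ m = 3d 36 36 36 36 36 ∥ 41 65 42 6c.
Inner hash: sum = 61+54+54+54+54+54+65+101+66+108 = 671; mod 256 = 159 → 9f.
Outer input = (K'⊕opad) ∥ inner = 57 5c 5c 5c 5c 5c ∥ 9f.
Outer hash (tag): sum = 87+92+92+92+92+92+159 = 706; mod 256 = 194 → c2.

c2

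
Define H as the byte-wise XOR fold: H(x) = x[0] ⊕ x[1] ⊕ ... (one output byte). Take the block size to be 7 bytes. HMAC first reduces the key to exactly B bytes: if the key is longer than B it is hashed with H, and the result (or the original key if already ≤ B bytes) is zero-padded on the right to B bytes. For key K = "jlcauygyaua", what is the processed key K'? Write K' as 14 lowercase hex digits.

63000000000000

|K| = 11 > B = 7, so first hash the key.
H(K): XOR 6a⊕6c⊕63⊕61⊕75⊕79⊕67⊕79⊕61⊕75⊕61 = 63.
Zero-pad H(K) = 63 to 7 bytes: K' = 63 00 00 00 00 00 00.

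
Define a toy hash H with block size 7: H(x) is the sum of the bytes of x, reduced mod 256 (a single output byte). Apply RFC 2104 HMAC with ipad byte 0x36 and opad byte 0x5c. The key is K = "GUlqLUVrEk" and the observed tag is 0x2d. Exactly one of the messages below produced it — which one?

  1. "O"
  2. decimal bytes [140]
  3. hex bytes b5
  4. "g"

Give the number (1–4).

Key "GUlqLUVrEk" = 47 55 6c 71 4c 55 56 72 45 6b is 10 bytes > B = 7, so hash it first: H(key) = 92, then zero-pad to 7 bytes: K' = 92 00 00 00 00 00 00.
K' ⊕ ipad = a4 36 36 36 36 36 36; K' ⊕ opad = ce 5c 5c 5c 5c 5c 5c.
m1: inner = H(a4 36 36 36 36 36 36 4f) = 37; tag = H(ce 5c 5c 5c 5c 5c 5c 37) = 2d ← matches
m2: inner = H(a4 36 36 36 36 36 36 8c) = 74; tag = H(ce 5c 5c 5c 5c 5c 5c 74) = 6a
m3: inner = H(a4 36 36 36 36 36 36 b5) = 9d; tag = H(ce 5c 5c 5c 5c 5c 5c 9d) = 93
m4: inner = H(a4 36 36 36 36 36 36 67) = 4f; tag = H(ce 5c 5c 5c 5c 5c 5c 4f) = 45

1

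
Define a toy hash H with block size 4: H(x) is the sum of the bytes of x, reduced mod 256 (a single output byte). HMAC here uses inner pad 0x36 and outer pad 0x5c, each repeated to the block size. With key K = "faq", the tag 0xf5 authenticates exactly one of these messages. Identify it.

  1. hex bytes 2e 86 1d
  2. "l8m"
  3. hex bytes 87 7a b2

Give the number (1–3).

1

Key "faq" = 66 61 71 is 3 bytes ≤ B = 4; zero-pad to 4 bytes: K' = 66 61 71 00.
K' ⊕ ipad = 50 57 47 36; K' ⊕ opad = 3a 3d 2d 5c.
m1: inner = H(50 57 47 36 2e 86 1d) = f5; tag = H(3a 3d 2d 5c f5) = f5 ← matches
m2: inner = H(50 57 47 36 6c 38 6d) = 35; tag = H(3a 3d 2d 5c 35) = 35
m3: inner = H(50 57 47 36 87 7a b2) = d7; tag = H(3a 3d 2d 5c d7) = d7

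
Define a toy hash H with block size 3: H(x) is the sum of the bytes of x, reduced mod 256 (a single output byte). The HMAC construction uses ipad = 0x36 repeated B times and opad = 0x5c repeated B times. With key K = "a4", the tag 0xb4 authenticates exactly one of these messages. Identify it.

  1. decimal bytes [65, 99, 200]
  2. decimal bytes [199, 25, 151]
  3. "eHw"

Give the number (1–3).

3

Key "a4" = 61 34 is 2 bytes ≤ B = 3; zero-pad to 3 bytes: K' = 61 34 00.
K' ⊕ ipad = 57 02 36; K' ⊕ opad = 3d 68 5c.
m1: inner = H(57 02 36 41 63 c8) = fb; tag = H(3d 68 5c fb) = fc
m2: inner = H(57 02 36 c7 19 97) = 06; tag = H(3d 68 5c 06) = 07
m3: inner = H(57 02 36 65 48 77) = b3; tag = H(3d 68 5c b3) = b4 ← matches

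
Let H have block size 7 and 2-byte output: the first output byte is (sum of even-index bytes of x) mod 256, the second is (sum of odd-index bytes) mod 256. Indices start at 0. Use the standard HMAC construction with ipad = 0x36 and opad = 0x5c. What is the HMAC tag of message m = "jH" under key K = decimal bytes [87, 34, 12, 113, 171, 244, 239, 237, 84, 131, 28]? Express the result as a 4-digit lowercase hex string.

Key decimal bytes [87, 34, 12, 113, 171, 244, 239, 237, 84, 131, 28] = 57 22 0c 71 ab f4 ef ed 54 83 1c is 11 bytes > B = 7, so hash it first: H(key) = 6d f7, then zero-pad to 7 bytes: K' = 6d f7 00 00 00 00 00.
K' ⊕ ipad = 5b c1 36 36 36 36 36.  K' ⊕ opad = 31 ab 5c 5c 5c 5c 5c.
Inner input = (K'⊕ipad) ∥ m = 5b c1 36 36 36 36 36 ∥ 6a 48.
Inner hash: even-index sum = 325 mod 256 = 69; odd-index sum = 407 mod 256 = 151 → 45 97.
Outer input = (K'⊕opad) ∥ inner = 31 ab 5c 5c 5c 5c 5c ∥ 45 97.
Outer hash (tag): even-index sum = 476 mod 256 = 220; odd-index sum = 424 mod 256 = 168 → dc a8.

dca8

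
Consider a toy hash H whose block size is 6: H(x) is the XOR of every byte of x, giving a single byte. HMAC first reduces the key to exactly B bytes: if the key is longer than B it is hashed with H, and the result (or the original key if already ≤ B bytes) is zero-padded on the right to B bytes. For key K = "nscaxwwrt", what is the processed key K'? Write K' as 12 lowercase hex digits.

610000000000

|K| = 9 > B = 6, so first hash the key.
H(K): XOR 6e⊕73⊕63⊕61⊕78⊕77⊕77⊕72⊕74 = 61.
Zero-pad H(K) = 61 to 6 bytes: K' = 61 00 00 00 00 00.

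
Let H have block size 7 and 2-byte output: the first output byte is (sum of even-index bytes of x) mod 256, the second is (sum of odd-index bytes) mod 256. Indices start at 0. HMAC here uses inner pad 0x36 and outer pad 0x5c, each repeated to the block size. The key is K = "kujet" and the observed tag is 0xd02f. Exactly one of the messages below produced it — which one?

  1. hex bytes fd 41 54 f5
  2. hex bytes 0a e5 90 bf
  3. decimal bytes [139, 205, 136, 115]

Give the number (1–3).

Key "kujet" = 6b 75 6a 65 74 is 5 bytes ≤ B = 7; zero-pad to 7 bytes: K' = 6b 75 6a 65 74 00 00.
K' ⊕ ipad = 5d 43 5c 53 42 36 36; K' ⊕ opad = 37 29 36 39 28 5c 5c.
m1: inner = H(5d 43 5c 53 42 36 36 fd 41 54 f5) = 67 1d; tag = H(37 29 36 39 28 5c 5c 67 1d) = 0e25
m2: inner = H(5d 43 5c 53 42 36 36 0a e5 90 bf) = d5 66; tag = H(37 29 36 39 28 5c 5c d5 66) = 5793
m3: inner = H(5d 43 5c 53 42 36 36 8b cd 88 73) = 71 df; tag = H(37 29 36 39 28 5c 5c 71 df) = d02f ← matches

3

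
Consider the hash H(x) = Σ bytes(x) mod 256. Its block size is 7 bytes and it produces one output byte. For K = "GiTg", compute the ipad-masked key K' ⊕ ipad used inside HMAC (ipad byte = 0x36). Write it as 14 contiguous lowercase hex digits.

Key "GiTg" = 47 69 54 67 is 4 bytes ≤ B = 7; zero-pad to 7 bytes: K' = 47 69 54 67 00 00 00.
XOR each byte with 0x36: 47⊕36=71, 69⊕36=5f, 54⊕36=62, 67⊕36=51, 00⊕36=36, 00⊕36=36, 00⊕36=36.

715f6251363636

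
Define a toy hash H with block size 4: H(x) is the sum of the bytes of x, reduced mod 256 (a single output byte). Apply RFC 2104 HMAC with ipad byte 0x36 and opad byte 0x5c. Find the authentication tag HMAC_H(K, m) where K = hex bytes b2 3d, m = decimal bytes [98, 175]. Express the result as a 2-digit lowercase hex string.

Key hex bytes b2 3d is 2 bytes ≤ B = 4; zero-pad to 4 bytes: K' = b2 3d 00 00.
K' ⊕ ipad = 84 0b 36 36.  K' ⊕ opad = ee 61 5c 5c.
Inner input = (K'⊕ipad) ∥ m = 84 0b 36 36 ∥ 62 af.
Inner hash: sum = 132+11+54+54+98+175 = 524; mod 256 = 12 → 0c.
Outer input = (K'⊕opad) ∥ inner = ee 61 5c 5c ∥ 0c.
Outer hash (tag): sum = 238+97+92+92+12 = 531; mod 256 = 19 → 13.

13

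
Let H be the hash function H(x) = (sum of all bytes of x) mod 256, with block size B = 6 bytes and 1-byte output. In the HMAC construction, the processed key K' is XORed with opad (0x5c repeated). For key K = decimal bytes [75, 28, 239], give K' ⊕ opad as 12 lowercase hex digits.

1740b35c5c5c

Key decimal bytes [75, 28, 239] = 4b 1c ef is 3 bytes ≤ B = 6; zero-pad to 6 bytes: K' = 4b 1c ef 00 00 00.
XOR each byte with 0x5c: 4b⊕5c=17, 1c⊕5c=40, ef⊕5c=b3, 00⊕5c=5c, 00⊕5c=5c, 00⊕5c=5c.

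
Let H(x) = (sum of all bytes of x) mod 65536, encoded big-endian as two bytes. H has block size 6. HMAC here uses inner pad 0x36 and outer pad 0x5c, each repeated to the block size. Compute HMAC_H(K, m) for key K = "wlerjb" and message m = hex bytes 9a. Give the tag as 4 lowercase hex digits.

01b4

Key "wlerjb" = 77 6c 65 72 6a 62 is exactly B = 6 bytes: K' = 77 6c 65 72 6a 62.
K' ⊕ ipad = 41 5a 53 44 5c 54.  K' ⊕ opad = 2b 30 39 2e 36 3e.
Inner input = (K'⊕ipad) ∥ m = 41 5a 53 44 5c 54 ∥ 9a.
Inner hash: sum = 65+90+83+68+92+84+154 = 636 → 02 7c.
Outer input = (K'⊕opad) ∥ inner = 2b 30 39 2e 36 3e ∥ 02 7c.
Outer hash (tag): sum = 43+48+57+46+54+62+2+124 = 436 → 01 b4.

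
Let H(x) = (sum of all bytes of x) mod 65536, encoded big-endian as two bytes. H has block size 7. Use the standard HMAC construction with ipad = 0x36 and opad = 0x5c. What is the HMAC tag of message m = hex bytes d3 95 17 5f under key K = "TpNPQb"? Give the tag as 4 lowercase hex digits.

0152

Key "TpNPQb" = 54 70 4e 50 51 62 is 6 bytes ≤ B = 7; zero-pad to 7 bytes: K' = 54 70 4e 50 51 62 00.
K' ⊕ ipad = 62 46 78 66 67 54 36.  K' ⊕ opad = 08 2c 12 0c 0d 3e 5c.
Inner input = (K'⊕ipad) ∥ m = 62 46 78 66 67 54 36 ∥ d3 95 17 5f.
Inner hash: sum = 98+70+120+102+103+84+54+211+149+23+95 = 1109 → 04 55.
Outer input = (K'⊕opad) ∥ inner = 08 2c 12 0c 0d 3e 5c ∥ 04 55.
Outer hash (tag): sum = 8+44+18+12+13+62+92+4+85 = 338 → 01 52.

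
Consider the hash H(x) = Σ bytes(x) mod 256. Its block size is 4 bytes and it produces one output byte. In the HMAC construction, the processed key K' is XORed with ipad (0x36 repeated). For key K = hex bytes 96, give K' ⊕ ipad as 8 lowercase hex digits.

a0363636

Key hex bytes 96 is 1 byte ≤ B = 4; zero-pad to 4 bytes: K' = 96 00 00 00.
XOR each byte with 0x36: 96⊕36=a0, 00⊕36=36, 00⊕36=36, 00⊕36=36.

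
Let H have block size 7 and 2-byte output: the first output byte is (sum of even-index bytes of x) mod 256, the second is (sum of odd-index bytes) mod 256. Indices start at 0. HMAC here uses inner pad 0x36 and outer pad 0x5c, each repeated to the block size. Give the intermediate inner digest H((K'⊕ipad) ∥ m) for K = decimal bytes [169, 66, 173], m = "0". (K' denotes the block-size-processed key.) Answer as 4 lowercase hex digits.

Key decimal bytes [169, 66, 173] = a9 42 ad is 3 bytes ≤ B = 7; zero-pad to 7 bytes: K' = a9 42 ad 00 00 00 00.
K' ⊕ ipad = 9f 74 9b 36 36 36 36.
Inner input = 9f 74 9b 36 36 36 36 ∥ 30.
Inner hash: even-index sum = 422 mod 256 = 166; odd-index sum = 272 mod 256 = 16 → a6 10.

a610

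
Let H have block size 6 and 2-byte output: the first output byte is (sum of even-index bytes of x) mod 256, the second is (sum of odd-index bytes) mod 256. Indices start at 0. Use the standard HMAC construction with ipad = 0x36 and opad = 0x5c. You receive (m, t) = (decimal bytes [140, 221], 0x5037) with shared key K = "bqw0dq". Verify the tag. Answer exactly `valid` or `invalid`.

Key "bqw0dq" = 62 71 77 30 64 71 is exactly B = 6 bytes: K' = 62 71 77 30 64 71.
K' ⊕ ipad = 54 47 41 06 52 47; K' ⊕ opad = 3e 2d 2b 6c 38 2d.
Inner hash: even-index sum = 371 mod 256 = 115; odd-index sum = 369 mod 256 = 113 → 73 71.
Outer hash (recomputed tag): even-index sum = 276 mod 256 = 20; odd-index sum = 311 mod 256 = 55 → 14 37.
Recomputed tag = 1437; claimed = 5037 → mismatch.

invalid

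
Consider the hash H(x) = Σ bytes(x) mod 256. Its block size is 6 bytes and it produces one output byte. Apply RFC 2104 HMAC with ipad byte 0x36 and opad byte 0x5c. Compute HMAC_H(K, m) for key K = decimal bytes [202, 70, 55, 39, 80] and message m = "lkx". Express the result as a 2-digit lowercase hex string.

67

Key decimal bytes [202, 70, 55, 39, 80] = ca 46 37 27 50 is 5 bytes ≤ B = 6; zero-pad to 6 bytes: K' = ca 46 37 27 50 00.
K' ⊕ ipad = fc 70 01 11 66 36.  K' ⊕ opad = 96 1a 6b 7b 0c 5c.
Inner input = (K'⊕ipad) ∥ m = fc 70 01 11 66 36 ∥ 6c 6b 78.
Inner hash: sum = 252+112+1+17+102+54+108+107+120 = 873; mod 256 = 105 → 69.
Outer input = (K'⊕opad) ∥ inner = 96 1a 6b 7b 0c 5c ∥ 69.
Outer hash (tag): sum = 150+26+107+123+12+92+105 = 615; mod 256 = 103 → 67.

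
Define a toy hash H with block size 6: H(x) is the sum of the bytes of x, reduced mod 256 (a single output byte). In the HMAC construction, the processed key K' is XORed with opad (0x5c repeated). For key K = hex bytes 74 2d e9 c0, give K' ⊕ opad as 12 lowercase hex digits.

Key hex bytes 74 2d e9 c0 is 4 bytes ≤ B = 6; zero-pad to 6 bytes: K' = 74 2d e9 c0 00 00.
XOR each byte with 0x5c: 74⊕5c=28, 2d⊕5c=71, e9⊕5c=b5, c0⊕5c=9c, 00⊕5c=5c, 00⊕5c=5c.

2871b59c5c5c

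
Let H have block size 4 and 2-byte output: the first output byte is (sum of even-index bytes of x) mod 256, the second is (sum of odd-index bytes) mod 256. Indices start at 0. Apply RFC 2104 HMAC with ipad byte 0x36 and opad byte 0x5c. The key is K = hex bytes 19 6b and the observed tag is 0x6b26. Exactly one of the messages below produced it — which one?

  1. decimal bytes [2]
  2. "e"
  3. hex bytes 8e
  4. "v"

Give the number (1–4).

Key hex bytes 19 6b is 2 bytes ≤ B = 4; zero-pad to 4 bytes: K' = 19 6b 00 00.
K' ⊕ ipad = 2f 5d 36 36; K' ⊕ opad = 45 37 5c 5c.
m1: inner = H(2f 5d 36 36 02) = 67 93; tag = H(45 37 5c 5c 67 93) = 0826
m2: inner = H(2f 5d 36 36 65) = ca 93; tag = H(45 37 5c 5c ca 93) = 6b26 ← matches
m3: inner = H(2f 5d 36 36 8e) = f3 93; tag = H(45 37 5c 5c f3 93) = 9426
m4: inner = H(2f 5d 36 36 76) = db 93; tag = H(45 37 5c 5c db 93) = 7c26

2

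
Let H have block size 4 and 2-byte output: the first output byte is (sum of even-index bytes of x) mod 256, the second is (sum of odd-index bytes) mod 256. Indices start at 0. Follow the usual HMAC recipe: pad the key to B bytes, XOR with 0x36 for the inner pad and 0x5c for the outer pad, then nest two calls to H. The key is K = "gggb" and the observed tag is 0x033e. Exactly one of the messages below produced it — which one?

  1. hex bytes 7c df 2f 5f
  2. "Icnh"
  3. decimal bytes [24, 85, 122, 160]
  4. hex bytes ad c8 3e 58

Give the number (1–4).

4

Key "gggb" = 67 67 67 62 is exactly B = 4 bytes: K' = 67 67 67 62.
K' ⊕ ipad = 51 51 51 54; K' ⊕ opad = 3b 3b 3b 3e.
m1: inner = H(51 51 51 54 7c df 2f 5f) = 4d e3; tag = H(3b 3b 3b 3e 4d e3) = c35c
m2: inner = H(51 51 51 54 49 63 6e 68) = 59 70; tag = H(3b 3b 3b 3e 59 70) = cfe9
m3: inner = H(51 51 51 54 18 55 7a a0) = 34 9a; tag = H(3b 3b 3b 3e 34 9a) = aa13
m4: inner = H(51 51 51 54 ad c8 3e 58) = 8d c5; tag = H(3b 3b 3b 3e 8d c5) = 033e ← matches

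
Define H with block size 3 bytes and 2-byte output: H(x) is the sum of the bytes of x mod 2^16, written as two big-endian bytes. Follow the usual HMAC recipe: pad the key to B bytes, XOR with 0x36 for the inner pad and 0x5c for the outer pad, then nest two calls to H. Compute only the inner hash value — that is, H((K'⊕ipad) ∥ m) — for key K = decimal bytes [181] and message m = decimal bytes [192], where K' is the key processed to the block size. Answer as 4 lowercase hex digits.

Key decimal bytes [181] = b5 is 1 byte ≤ B = 3; zero-pad to 3 bytes: K' = b5 00 00.
K' ⊕ ipad = 83 36 36.
Inner input = 83 36 36 ∥ c0.
Inner hash: sum = 131+54+54+192 = 431 → 01 af.

01af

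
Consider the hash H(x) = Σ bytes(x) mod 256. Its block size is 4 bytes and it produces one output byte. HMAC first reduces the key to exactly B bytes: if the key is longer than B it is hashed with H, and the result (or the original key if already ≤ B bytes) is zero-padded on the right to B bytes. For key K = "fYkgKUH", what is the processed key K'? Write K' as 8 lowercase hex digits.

|K| = 7 > B = 4, so first hash the key.
H(K): sum = 102+89+107+103+75+85+72 = 633; mod 256 = 121 → 79.
Zero-pad H(K) = 79 to 4 bytes: K' = 79 00 00 00.

79000000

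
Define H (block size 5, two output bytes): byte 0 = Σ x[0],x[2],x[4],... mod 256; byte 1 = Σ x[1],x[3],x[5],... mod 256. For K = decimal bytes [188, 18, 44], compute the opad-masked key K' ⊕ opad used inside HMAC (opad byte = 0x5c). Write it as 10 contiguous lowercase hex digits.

e04e705c5c

Key decimal bytes [188, 18, 44] = bc 12 2c is 3 bytes ≤ B = 5; zero-pad to 5 bytes: K' = bc 12 2c 00 00.
XOR each byte with 0x5c: bc⊕5c=e0, 12⊕5c=4e, 2c⊕5c=70, 00⊕5c=5c, 00⊕5c=5c.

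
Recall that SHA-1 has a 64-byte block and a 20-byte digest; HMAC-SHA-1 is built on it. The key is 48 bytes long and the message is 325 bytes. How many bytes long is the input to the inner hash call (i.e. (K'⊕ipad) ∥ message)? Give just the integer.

Key is 48 ≤ 64 bytes, zero-padded: |K'| = 64.
Inner input = (K'⊕ipad) ∥ m → 64 + 325 = 389 bytes.

389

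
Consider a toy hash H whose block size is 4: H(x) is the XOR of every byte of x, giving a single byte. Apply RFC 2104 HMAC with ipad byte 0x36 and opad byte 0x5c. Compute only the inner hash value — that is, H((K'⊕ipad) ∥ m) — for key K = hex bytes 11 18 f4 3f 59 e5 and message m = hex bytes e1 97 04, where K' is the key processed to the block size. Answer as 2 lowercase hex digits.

Key hex bytes 11 18 f4 3f 59 e5 is 6 bytes > B = 4, so hash it first: H(key) = 7e, then zero-pad to 4 bytes: K' = 7e 00 00 00.
K' ⊕ ipad = 48 36 36 36.
Inner input = 48 36 36 36 ∥ e1 97 04.
Inner hash: XOR 48⊕36⊕36⊕36⊕e1⊕97⊕04 = 0c.

0c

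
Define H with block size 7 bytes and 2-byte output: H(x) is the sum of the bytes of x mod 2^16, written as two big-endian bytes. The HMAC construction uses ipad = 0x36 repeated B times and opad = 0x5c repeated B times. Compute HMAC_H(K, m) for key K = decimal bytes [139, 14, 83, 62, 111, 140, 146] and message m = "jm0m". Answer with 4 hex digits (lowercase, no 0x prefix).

Key decimal bytes [139, 14, 83, 62, 111, 140, 146] = 8b 0e 53 3e 6f 8c 92 is exactly B = 7 bytes: K' = 8b 0e 53 3e 6f 8c 92.
K' ⊕ ipad = bd 38 65 08 59 ba a4.  K' ⊕ opad = d7 52 0f 62 33 d0 ce.
Inner input = (K'⊕ipad) ∥ m = bd 38 65 08 59 ba a4 ∥ 6a 6d 30 6d.
Inner hash: sum = 189+56+101+8+89+186+164+106+109+48+109 = 1165 → 04 8d.
Outer input = (K'⊕opad) ∥ inner = d7 52 0f 62 33 d0 ce ∥ 04 8d.
Outer hash (tag): sum = 215+82+15+98+51+208+206+4+141 = 1020 → 03 fc.

03fc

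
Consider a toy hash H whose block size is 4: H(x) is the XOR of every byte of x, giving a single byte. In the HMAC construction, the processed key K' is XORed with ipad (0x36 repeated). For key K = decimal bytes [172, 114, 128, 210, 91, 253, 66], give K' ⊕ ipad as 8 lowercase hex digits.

Key decimal bytes [172, 114, 128, 210, 91, 253, 66] = ac 72 80 d2 5b fd 42 is 7 bytes > B = 4, so hash it first: H(key) = 68, then zero-pad to 4 bytes: K' = 68 00 00 00.
XOR each byte with 0x36: 68⊕36=5e, 00⊕36=36, 00⊕36=36, 00⊕36=36.

5e363636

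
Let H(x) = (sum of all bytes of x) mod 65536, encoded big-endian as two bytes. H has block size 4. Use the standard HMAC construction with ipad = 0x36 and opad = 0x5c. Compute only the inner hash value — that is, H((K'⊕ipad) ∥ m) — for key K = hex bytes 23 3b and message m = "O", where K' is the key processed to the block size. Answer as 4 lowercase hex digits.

Key hex bytes 23 3b is 2 bytes ≤ B = 4; zero-pad to 4 bytes: K' = 23 3b 00 00.
K' ⊕ ipad = 15 0d 36 36.
Inner input = 15 0d 36 36 ∥ 4f.
Inner hash: sum = 21+13+54+54+79 = 221 → 00 dd.

00dd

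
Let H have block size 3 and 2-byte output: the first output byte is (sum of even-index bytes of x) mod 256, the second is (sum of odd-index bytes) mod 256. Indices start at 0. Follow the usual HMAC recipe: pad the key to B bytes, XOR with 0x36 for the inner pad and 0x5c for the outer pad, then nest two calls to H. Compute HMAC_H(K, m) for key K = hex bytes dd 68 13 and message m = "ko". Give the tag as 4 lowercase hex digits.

Key hex bytes dd 68 13 is exactly B = 3 bytes: K' = dd 68 13.
K' ⊕ ipad = eb 5e 25.  K' ⊕ opad = 81 34 4f.
Inner input = (K'⊕ipad) ∥ m = eb 5e 25 ∥ 6b 6f.
Inner hash: even-index sum = 383 mod 256 = 127; odd-index sum = 201 mod 256 = 201 → 7f c9.
Outer input = (K'⊕opad) ∥ inner = 81 34 4f ∥ 7f c9.
Outer hash (tag): even-index sum = 409 mod 256 = 153; odd-index sum = 179 mod 256 = 179 → 99 b3.

99b3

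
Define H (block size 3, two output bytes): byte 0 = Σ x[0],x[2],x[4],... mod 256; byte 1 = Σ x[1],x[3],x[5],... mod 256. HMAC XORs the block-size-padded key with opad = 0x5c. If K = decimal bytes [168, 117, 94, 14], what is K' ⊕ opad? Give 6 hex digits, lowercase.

5adf5c

Key decimal bytes [168, 117, 94, 14] = a8 75 5e 0e is 4 bytes > B = 3, so hash it first: H(key) = 06 83, then zero-pad to 3 bytes: K' = 06 83 00.
XOR each byte with 0x5c: 06⊕5c=5a, 83⊕5c=df, 00⊕5c=5c.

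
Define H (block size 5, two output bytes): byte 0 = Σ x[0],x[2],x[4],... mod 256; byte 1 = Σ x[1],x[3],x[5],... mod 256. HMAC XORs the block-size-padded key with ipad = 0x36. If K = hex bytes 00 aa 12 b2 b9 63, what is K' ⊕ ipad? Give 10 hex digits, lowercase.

Key hex bytes 00 aa 12 b2 b9 63 is 6 bytes > B = 5, so hash it first: H(key) = cb bf, then zero-pad to 5 bytes: K' = cb bf 00 00 00.
XOR each byte with 0x36: cb⊕36=fd, bf⊕36=89, 00⊕36=36, 00⊕36=36, 00⊕36=36.

fd89363636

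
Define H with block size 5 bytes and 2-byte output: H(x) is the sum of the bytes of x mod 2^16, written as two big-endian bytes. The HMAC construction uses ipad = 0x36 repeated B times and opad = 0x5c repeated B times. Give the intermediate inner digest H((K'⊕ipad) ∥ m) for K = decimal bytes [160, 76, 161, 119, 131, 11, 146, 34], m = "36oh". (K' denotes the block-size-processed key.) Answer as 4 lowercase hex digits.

0287

Key decimal bytes [160, 76, 161, 119, 131, 11, 146, 34] = a0 4c a1 77 83 0b 92 22 is 8 bytes > B = 5, so hash it first: H(key) = 03 46, then zero-pad to 5 bytes: K' = 03 46 00 00 00.
K' ⊕ ipad = 35 70 36 36 36.
Inner input = 35 70 36 36 36 ∥ 33 36 6f 68.
Inner hash: sum = 53+112+54+54+54+51+54+111+104 = 647 → 02 87.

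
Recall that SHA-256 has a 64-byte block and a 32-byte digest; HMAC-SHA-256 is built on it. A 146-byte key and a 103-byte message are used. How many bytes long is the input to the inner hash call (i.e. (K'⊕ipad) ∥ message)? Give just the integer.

Key is 146 > 64 bytes, so it is hashed to 32 bytes then zero-padded to 64: |K'| = 64.
Inner input = (K'⊕ipad) ∥ m → 64 + 103 = 167 bytes.

167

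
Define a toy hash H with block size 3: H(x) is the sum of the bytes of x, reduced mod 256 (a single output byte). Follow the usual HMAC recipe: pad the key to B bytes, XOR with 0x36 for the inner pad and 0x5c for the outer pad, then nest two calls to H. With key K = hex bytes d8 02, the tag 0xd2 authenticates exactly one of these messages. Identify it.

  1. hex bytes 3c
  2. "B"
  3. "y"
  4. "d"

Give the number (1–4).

Key hex bytes d8 02 is 2 bytes ≤ B = 3; zero-pad to 3 bytes: K' = d8 02 00.
K' ⊕ ipad = ee 34 36; K' ⊕ opad = 84 5e 5c.
m1: inner = H(ee 34 36 3c) = 94; tag = H(84 5e 5c 94) = d2 ← matches
m2: inner = H(ee 34 36 42) = 9a; tag = H(84 5e 5c 9a) = d8
m3: inner = H(ee 34 36 79) = d1; tag = H(84 5e 5c d1) = 0f
m4: inner = H(ee 34 36 64) = bc; tag = H(84 5e 5c bc) = fa

1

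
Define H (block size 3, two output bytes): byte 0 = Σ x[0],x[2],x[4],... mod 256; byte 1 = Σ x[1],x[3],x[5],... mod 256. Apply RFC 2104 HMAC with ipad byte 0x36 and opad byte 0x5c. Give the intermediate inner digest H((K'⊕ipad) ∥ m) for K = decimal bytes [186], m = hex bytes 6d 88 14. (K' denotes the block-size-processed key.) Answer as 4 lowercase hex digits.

Key decimal bytes [186] = ba is 1 byte ≤ B = 3; zero-pad to 3 bytes: K' = ba 00 00.
K' ⊕ ipad = 8c 36 36.
Inner input = 8c 36 36 ∥ 6d 88 14.
Inner hash: even-index sum = 330 mod 256 = 74; odd-index sum = 183 mod 256 = 183 → 4a b7.

4ab7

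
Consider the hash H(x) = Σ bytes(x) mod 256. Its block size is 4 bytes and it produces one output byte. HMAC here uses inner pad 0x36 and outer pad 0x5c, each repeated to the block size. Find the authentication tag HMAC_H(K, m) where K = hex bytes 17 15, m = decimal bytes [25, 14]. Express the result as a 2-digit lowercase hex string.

Key hex bytes 17 15 is 2 bytes ≤ B = 4; zero-pad to 4 bytes: K' = 17 15 00 00.
K' ⊕ ipad = 21 23 36 36.  K' ⊕ opad = 4b 49 5c 5c.
Inner input = (K'⊕ipad) ∥ m = 21 23 36 36 ∥ 19 0e.
Inner hash: sum = 33+35+54+54+25+14 = 215 → d7.
Outer input = (K'⊕opad) ∥ inner = 4b 49 5c 5c ∥ d7.
Outer hash (tag): sum = 75+73+92+92+215 = 547; mod 256 = 35 → 23.

23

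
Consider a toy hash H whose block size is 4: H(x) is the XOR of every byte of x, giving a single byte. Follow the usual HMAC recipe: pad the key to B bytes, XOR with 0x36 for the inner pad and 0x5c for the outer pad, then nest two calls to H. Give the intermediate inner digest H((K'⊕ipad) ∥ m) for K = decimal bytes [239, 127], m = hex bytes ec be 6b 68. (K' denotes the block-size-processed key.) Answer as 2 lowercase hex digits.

c1

Key decimal bytes [239, 127] = ef 7f is 2 bytes ≤ B = 4; zero-pad to 4 bytes: K' = ef 7f 00 00.
K' ⊕ ipad = d9 49 36 36.
Inner input = d9 49 36 36 ∥ ec be 6b 68.
Inner hash: XOR d9⊕49⊕36⊕36⊕ec⊕be⊕6b⊕68 = c1.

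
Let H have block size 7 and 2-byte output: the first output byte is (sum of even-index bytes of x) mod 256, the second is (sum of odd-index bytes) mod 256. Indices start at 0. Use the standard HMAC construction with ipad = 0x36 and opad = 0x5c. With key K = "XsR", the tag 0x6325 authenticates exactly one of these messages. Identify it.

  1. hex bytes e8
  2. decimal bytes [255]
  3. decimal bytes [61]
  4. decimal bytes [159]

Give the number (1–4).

1

Key "XsR" = 58 73 52 is 3 bytes ≤ B = 7; zero-pad to 7 bytes: K' = 58 73 52 00 00 00 00.
K' ⊕ ipad = 6e 45 64 36 36 36 36; K' ⊕ opad = 04 2f 0e 5c 5c 5c 5c.
m1: inner = H(6e 45 64 36 36 36 36 e8) = 3e 99; tag = H(04 2f 0e 5c 5c 5c 5c 3e 99) = 6325 ← matches
m2: inner = H(6e 45 64 36 36 36 36 ff) = 3e b0; tag = H(04 2f 0e 5c 5c 5c 5c 3e b0) = 7a25
m3: inner = H(6e 45 64 36 36 36 36 3d) = 3e ee; tag = H(04 2f 0e 5c 5c 5c 5c 3e ee) = b825
m4: inner = H(6e 45 64 36 36 36 36 9f) = 3e 50; tag = H(04 2f 0e 5c 5c 5c 5c 3e 50) = 1a25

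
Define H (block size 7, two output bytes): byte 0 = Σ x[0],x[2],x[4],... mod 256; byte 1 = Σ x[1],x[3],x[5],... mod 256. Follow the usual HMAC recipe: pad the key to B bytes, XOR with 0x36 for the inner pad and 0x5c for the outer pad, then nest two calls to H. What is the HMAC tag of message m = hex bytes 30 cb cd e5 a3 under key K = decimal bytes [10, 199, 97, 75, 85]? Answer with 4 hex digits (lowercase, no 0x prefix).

3cea

Key decimal bytes [10, 199, 97, 75, 85] = 0a c7 61 4b 55 is 5 bytes ≤ B = 7; zero-pad to 7 bytes: K' = 0a c7 61 4b 55 00 00.
K' ⊕ ipad = 3c f1 57 7d 63 36 36.  K' ⊕ opad = 56 9b 3d 17 09 5c 5c.
Inner input = (K'⊕ipad) ∥ m = 3c f1 57 7d 63 36 36 ∥ 30 cb cd e5 a3.
Inner hash: even-index sum = 732 mod 256 = 220; odd-index sum = 836 mod 256 = 68 → dc 44.
Outer input = (K'⊕opad) ∥ inner = 56 9b 3d 17 09 5c 5c ∥ dc 44.
Outer hash (tag): even-index sum = 316 mod 256 = 60; odd-index sum = 490 mod 256 = 234 → 3c ea.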